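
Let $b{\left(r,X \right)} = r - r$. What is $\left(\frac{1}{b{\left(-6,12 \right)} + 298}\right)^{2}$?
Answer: $\frac{1}{88804} \approx 1.1261 \cdot 10^{-5}$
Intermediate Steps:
$b{\left(r,X \right)} = 0$
$\left(\frac{1}{b{\left(-6,12 \right)} + 298}\right)^{2} = \left(\frac{1}{0 + 298}\right)^{2} = \left(\frac{1}{298}\right)^{2} = \frac{1}{88804}$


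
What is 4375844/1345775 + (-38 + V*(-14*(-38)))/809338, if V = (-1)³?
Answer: 1770384869761/544593423475 ≈ 3.2508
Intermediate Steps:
V = -1
4375844/1345775 + (-38 + V*(-14*(-38)))/809338 = 4375844/1345775 + (-38 - (-14)*(-38))/809338 = 4375844*(1/1345775) + (-38 - 1*532)*(1/809338) = 4375844/1345775 + (-38 - 532)*(1/809338) = 4375844/1345775 - 570*1/809338 = 4375844/1345775 - 285/404669 = 1770384869761/544593423475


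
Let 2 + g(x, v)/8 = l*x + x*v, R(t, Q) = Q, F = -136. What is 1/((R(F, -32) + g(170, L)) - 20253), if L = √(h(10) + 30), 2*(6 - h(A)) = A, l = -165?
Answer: -244701/59821241801 - 1360*√31/59821241801 ≈ -4.2171e-6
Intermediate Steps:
h(A) = 6 - A/2
L = √31 (L = √((6 - ½*10) + 30) = √((6 - 5) + 30) = √(1 + 30) = √31 ≈ 5.5678)
g(x, v) = -16 - 1320*x + 8*v*x (g(x, v) = -16 + 8*(-165*x + x*v) = -16 + 8*(-165*x + v*x) = -16 + (-1320*x + 8*v*x) = -16 - 1320*x + 8*v*x)
1/((R(F, -32) + g(170, L)) - 20253) = 1/((-32 + (-16 - 1320*170 + 8*√31*170)) - 20253) = 1/((-32 + (-16 - 224400 + 1360*√31)) - 20253) = 1/((-32 + (-224416 + 1360*√31)) - 20253) = 1/((-224448 + 1360*√31) - 20253) = 1/(-244701 + 1360*√31)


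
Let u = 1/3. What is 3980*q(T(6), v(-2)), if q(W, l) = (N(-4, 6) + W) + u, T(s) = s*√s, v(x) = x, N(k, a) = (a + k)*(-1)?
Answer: -19900/3 + 23880*√6 ≈ 51861.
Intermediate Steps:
u = ⅓ ≈ 0.33333
N(k, a) = -a - k
T(s) = s^(3/2)
q(W, l) = -5/3 + W (q(W, l) = ((-1*6 - 1*(-4)) + W) + ⅓ = ((-6 + 4) + W) + ⅓ = (-2 + W) + ⅓ = -5/3 + W)
3980*q(T(6), v(-2)) = 3980*(-5/3 + 6^(3/2)) = 3980*(-5/3 + 6*√6) = -19900/3 + 23880*√6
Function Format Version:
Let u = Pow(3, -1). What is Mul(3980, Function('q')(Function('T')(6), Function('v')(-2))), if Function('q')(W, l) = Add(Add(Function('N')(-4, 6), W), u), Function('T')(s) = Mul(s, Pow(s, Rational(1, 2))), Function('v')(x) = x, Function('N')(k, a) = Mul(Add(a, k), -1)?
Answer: Add(Rational(-19900, 3), Mul(23880, Pow(6, Rational(1, 2)))) ≈ 51861.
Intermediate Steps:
u = Rational(1, 3) ≈ 0.33333
Function('N')(k, a) = Add(Mul(-1, a), Mul(-1, k))
Function('T')(s) = Pow(s, Rational(3, 2))
Function('q')(W, l) = Add(Rational(-5, 3), W) (Function('q')(W, l) = Add(Add(Add(Mul(-1, 6), Mul(-1, -4)), W), Rational(1, 3)) = Add(Add(Add(-6, 4), W), Rational(1, 3)) = Add(Add(-2, W), Rational(1, 3)) = Add(Rational(-5, 3), W))
Mul(3980, Function('q')(Function('T')(6), Function('v')(-2))) = Mul(3980, Add(Rational(-5, 3), Pow(6, Rational(3, 2)))) = Mul(3980, Add(Rational(-5, 3), Mul(6, Pow(6, Rational(1, 2))))) = Add(Rational(-19900, 3), Mul(23880, Pow(6, Rational(1, 2))))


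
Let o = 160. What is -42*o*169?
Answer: -1135680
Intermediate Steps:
-42*o*169 = -42*160*169 = -6720*169 = -1135680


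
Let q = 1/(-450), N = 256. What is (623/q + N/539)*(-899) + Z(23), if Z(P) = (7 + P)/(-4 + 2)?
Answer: 135846438121/539 ≈ 2.5203e+8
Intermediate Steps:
Z(P) = -7/2 - P/2 (Z(P) = (7 + P)/(-2) = (7 + P)*(-½) = -7/2 - P/2)
q = -1/450 ≈ -0.0022222
(623/q + N/539)*(-899) + Z(23) = (623/(-1/450) + 256/539)*(-899) + (-7/2 - ½*23) = (623*(-450) + 256*(1/539))*(-899) + (-7/2 - 23/2) = (-280350 + 256/539)*(-899) - 15 = -151108394/539*(-899) - 15 = 135846446206/539 - 15 = 135846438121/539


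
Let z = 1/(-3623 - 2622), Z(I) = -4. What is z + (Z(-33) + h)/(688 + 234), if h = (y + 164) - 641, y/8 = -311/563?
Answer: -1707221381/3241692070 ≈ -0.52664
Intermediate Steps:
y = -2488/563 (y = 8*(-311/563) = -2488/563 ≈ -4.4192)
h = -271039/563 (h = (-2488/563 + 164) - 641 = 89844/563 - 641 = -271039/563 ≈ -481.42)
z = -1/6245 (z = 1/(-6245) = -1/6245 ≈ -0.00016013)
z + (Z(-33) + h)/(688 + 234) = -1/6245 + (-4 - 271039/563)/(688 + 234) = -1/6245 - 273291/563/922 = -1/6245 - 273291/563*1/922 = -1/6245 - 273291/519086 = -1707221381/3241692070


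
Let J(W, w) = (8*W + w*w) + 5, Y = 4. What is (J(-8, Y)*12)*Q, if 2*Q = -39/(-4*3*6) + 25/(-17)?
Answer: 16297/68 ≈ 239.66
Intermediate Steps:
Q = -379/816 (Q = (-39/(-4*3*6) + 25/(-17))/2 = (-39/((-12*6)) + 25*(-1/17))/2 = (-39/(-72) - 25/17)/2 = (-39*(-1/72) - 25/17)/2 = (13/24 - 25/17)/2 = (1/2)*(-379/408) = -379/816 ≈ -0.46446)
J(W, w) = 5 + w**2 + 8*W (J(W, w) = (8*W + w**2) + 5 = (w**2 + 8*W) + 5 = 5 + w**2 + 8*W)
(J(-8, Y)*12)*Q = ((5 + 4**2 + 8*(-8))*12)*(-379/816) = ((5 + 16 - 64)*12)*(-379/816) = -43*12*(-379/816) = -516*(-379/816) = 16297/68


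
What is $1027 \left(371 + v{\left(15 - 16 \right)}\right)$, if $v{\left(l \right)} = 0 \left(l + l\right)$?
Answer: $381017$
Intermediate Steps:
$v{\left(l \right)} = 0$ ($v{\left(l \right)} = 0 \cdot 2 l = 0$)
$1027 \left(371 + v{\left(15 - 16 \right)}\right) = 1027 \left(371 + 0\right) = 1027 \cdot 371 = 381017$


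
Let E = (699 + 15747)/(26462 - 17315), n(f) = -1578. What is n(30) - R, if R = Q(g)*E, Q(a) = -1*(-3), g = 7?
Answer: -4827768/3049 ≈ -1583.4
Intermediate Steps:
Q(a) = 3
E = 5482/3049 (E = 16446/9147 = 16446*(1/9147) = 5482/3049 ≈ 1.7980)
R = 16446/3049 (R = 3*(5482/3049) = 16446/3049 ≈ 5.3939)
n(30) - R = -1578 - 1*16446/3049 = -1578 - 16446/3049 = -4827768/3049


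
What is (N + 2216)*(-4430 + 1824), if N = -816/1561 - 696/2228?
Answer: -5019246965036/869477 ≈ -5.7727e+6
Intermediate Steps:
N = -726126/869477 (N = -816*1/1561 - 696*1/2228 = -816/1561 - 174/557 = -726126/869477 ≈ -0.83513)
(N + 2216)*(-4430 + 1824) = (-726126/869477 + 2216)*(-4430 + 1824) = (1926034906/869477)*(-2606) = -5019246965036/869477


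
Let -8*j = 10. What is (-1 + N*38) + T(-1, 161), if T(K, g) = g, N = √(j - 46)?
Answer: 160 + 57*I*√21 ≈ 160.0 + 261.21*I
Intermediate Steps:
j = -5/4 (j = -⅛*10 = -5/4 ≈ -1.2500)
N = 3*I*√21/2 (N = √(-5/4 - 46) = √(-189/4) = 3*I*√21/2 ≈ 6.8739*I)
(-1 + N*38) + T(-1, 161) = (-1 + (3*I*√21/2)*38) + 161 = (-1 + 57*I*√21) + 161 = 160 + 57*I*√21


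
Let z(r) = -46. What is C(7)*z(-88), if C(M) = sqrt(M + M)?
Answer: -46*sqrt(14) ≈ -172.12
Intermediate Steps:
C(M) = sqrt(2)*sqrt(M) (C(M) = sqrt(2*M) = sqrt(2)*sqrt(M))
C(7)*z(-88) = (sqrt(2)*sqrt(7))*(-46) = sqrt(14)*(-46) = -46*sqrt(14)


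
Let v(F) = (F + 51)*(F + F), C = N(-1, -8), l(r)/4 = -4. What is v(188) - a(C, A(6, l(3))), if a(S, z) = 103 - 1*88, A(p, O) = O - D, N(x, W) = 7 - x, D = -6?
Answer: 89849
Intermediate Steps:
l(r) = -16 (l(r) = 4*(-4) = -16)
A(p, O) = 6 + O (A(p, O) = O - 1*(-6) = O + 6 = 6 + O)
C = 8 (C = 7 - 1*(-1) = 7 + 1 = 8)
a(S, z) = 15 (a(S, z) = 103 - 88 = 15)
v(F) = 2*F*(51 + F) (v(F) = (51 + F)*(2*F) = 2*F*(51 + F))
v(188) - a(C, A(6, l(3))) = 2*188*(51 + 188) - 1*15 = 2*188*239 - 15 = 89864 - 15 = 89849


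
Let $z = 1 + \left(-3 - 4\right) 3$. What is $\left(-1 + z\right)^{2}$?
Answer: $441$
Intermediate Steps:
$z = -20$ ($z = 1 + \left(-3 - 4\right) 3 = 1 - 21 = -20$)
$\left(-1 + z\right)^{2} = \left(-1 - 20\right)^{2} = \left(-21\right)^{2} = 441$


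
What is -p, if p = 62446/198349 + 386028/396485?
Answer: -101327170082/78642403265 ≈ -1.2885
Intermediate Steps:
p = 101327170082/78642403265 (p = 62446*(1/198349) + 386028*(1/396485) = 62446/198349 + 386028/396485 = 101327170082/78642403265 ≈ 1.2885)
-p = -1*101327170082/78642403265 = -101327170082/78642403265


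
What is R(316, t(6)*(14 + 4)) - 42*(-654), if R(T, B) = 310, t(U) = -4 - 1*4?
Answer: 27778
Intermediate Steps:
t(U) = -8 (t(U) = -4 - 4 = -8)
R(316, t(6)*(14 + 4)) - 42*(-654) = 310 - 42*(-654) = 310 - 1*(-27468) = 310 + 27468 = 27778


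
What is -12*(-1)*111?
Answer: 1332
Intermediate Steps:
-12*(-1)*111 = 12*111 = 1332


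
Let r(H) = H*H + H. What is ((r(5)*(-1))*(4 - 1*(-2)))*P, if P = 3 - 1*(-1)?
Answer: -720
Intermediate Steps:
r(H) = H + H**2 (r(H) = H**2 + H = H + H**2)
P = 4 (P = 3 + 1 = 4)
((r(5)*(-1))*(4 - 1*(-2)))*P = (((5*(1 + 5))*(-1))*(4 - 1*(-2)))*4 = (((5*6)*(-1))*(4 + 2))*4 = ((30*(-1))*6)*4 = -30*6*4 = -180*4 = -720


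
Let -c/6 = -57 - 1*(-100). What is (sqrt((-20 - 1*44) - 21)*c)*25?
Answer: -6450*I*sqrt(85) ≈ -59466.0*I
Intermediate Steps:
c = -258 (c = -6*(-57 - 1*(-100)) = -6*(-57 + 100) = -6*43 = -258)
(sqrt((-20 - 1*44) - 21)*c)*25 = (sqrt((-20 - 1*44) - 21)*(-258))*25 = (sqrt((-20 - 44) - 21)*(-258))*25 = (sqrt(-64 - 21)*(-258))*25 = (sqrt(-85)*(-258))*25 = ((I*sqrt(85))*(-258))*25 = -258*I*sqrt(85)*25 = -6450*I*sqrt(85)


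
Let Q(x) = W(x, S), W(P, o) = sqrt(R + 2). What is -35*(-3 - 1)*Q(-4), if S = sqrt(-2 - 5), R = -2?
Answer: 0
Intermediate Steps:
S = I*sqrt(7) (S = sqrt(-7) = I*sqrt(7) ≈ 2.6458*I)
W(P, o) = 0 (W(P, o) = sqrt(-2 + 2) = sqrt(0) = 0)
Q(x) = 0
-35*(-3 - 1)*Q(-4) = -35*(-3 - 1)*0 = -(-140)*0 = -35*0 = 0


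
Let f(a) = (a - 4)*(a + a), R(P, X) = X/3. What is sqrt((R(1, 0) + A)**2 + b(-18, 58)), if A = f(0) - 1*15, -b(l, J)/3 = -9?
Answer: 6*sqrt(7) ≈ 15.875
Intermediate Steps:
R(P, X) = X/3 (R(P, X) = X*(1/3) = X/3)
b(l, J) = 27 (b(l, J) = -3*(-9) = 27)
f(a) = 2*a*(-4 + a) (f(a) = (-4 + a)*(2*a) = 2*a*(-4 + a))
A = -15 (A = 2*0*(-4 + 0) - 1*15 = 2*0*(-4) - 15 = 0 - 15 = -15)
sqrt((R(1, 0) + A)**2 + b(-18, 58)) = sqrt(((1/3)*0 - 15)**2 + 27) = sqrt((0 - 15)**2 + 27) = sqrt((-15)**2 + 27) = sqrt(225 + 27) = sqrt(252) = 6*sqrt(7)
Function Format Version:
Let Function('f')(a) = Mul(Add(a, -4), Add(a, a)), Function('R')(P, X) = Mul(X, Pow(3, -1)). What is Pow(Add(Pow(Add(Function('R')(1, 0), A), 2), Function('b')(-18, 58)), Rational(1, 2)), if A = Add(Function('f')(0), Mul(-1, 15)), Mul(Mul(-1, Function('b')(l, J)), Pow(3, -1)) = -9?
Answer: Mul(6, Pow(7, Rational(1, 2))) ≈ 15.875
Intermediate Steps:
Function('R')(P, X) = Mul(Rational(1, 3), X) (Function('R')(P, X) = Mul(X, Rational(1, 3)) = Mul(Rational(1, 3), X))
Function('b')(l, J) = 27 (Function('b')(l, J) = Mul(-3, -9) = 27)
Function('f')(a) = Mul(2, a, Add(-4, a)) (Function('f')(a) = Mul(Add(-4, a), Mul(2, a)) = Mul(2, a, Add(-4, a)))
A = -15 (A = Add(Mul(2, 0, Add(-4, 0)), Mul(-1, 15)) = Add(Mul(2, 0, -4), -15) = Add(0, -15) = -15)
Pow(Add(Pow(Add(Function('R')(1, 0), A), 2), Function('b')(-18, 58)), Rational(1, 2)) = Pow(Add(Pow(Add(Mul(Rational(1, 3), 0), -15), 2), 27), Rational(1, 2)) = Pow(Add(Pow(Add(0, -15), 2), 27), Rational(1, 2)) = Pow(Add(Pow(-15, 2), 27), Rational(1, 2)) = Pow(Add(225, 27), Rational(1, 2)) = Pow(252, Rational(1, 2)) = Mul(6, Pow(7, Rational(1, 2)))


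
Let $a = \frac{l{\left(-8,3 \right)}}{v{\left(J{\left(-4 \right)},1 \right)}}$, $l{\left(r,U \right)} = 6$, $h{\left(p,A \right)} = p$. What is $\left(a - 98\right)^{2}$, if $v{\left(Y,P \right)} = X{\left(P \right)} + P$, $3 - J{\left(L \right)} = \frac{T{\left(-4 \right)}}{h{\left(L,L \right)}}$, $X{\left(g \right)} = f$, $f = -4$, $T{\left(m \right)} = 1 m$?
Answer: $10000$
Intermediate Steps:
$T{\left(m \right)} = m$
$X{\left(g \right)} = -4$
$J{\left(L \right)} = 3 + \frac{4}{L}$ ($J{\left(L \right)} = 3 - - \frac{4}{L} = 3 + \frac{4}{L}$)
$v{\left(Y,P \right)} = -4 + P$
$a = -2$ ($a = \frac{6}{-4 + 1} = \frac{6}{-3} = 6 \left(- \frac{1}{3}\right) = -2$)
$\left(a - 98\right)^{2} = \left(-2 - 98\right)^{2} = \left(-100\right)^{2} = 10000$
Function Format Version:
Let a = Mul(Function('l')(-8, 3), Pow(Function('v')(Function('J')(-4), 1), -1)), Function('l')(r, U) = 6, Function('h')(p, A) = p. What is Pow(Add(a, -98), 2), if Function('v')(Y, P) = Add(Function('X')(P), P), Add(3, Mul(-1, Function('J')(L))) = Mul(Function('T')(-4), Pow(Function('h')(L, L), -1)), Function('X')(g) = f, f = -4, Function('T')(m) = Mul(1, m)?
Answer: 10000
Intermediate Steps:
Function('T')(m) = m
Function('X')(g) = -4
Function('J')(L) = Add(3, Mul(4, Pow(L, -1))) (Function('J')(L) = Add(3, Mul(-1, Mul(-4, Pow(L, -1)))) = Add(3, Mul(4, Pow(L, -1))))
Function('v')(Y, P) = Add(-4, P)
a = -2 (a = Mul(6, Pow(Add(-4, 1), -1)) = Mul(6, Pow(-3, -1)) = Mul(6, Rational(-1, 3)) = -2)
Pow(Add(a, -98), 2) = Pow(Add(-2, -98), 2) = Pow(-100, 2) = 10000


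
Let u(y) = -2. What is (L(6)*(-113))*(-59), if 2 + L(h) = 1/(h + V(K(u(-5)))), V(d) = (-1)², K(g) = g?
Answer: -86671/7 ≈ -12382.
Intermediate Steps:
V(d) = 1
L(h) = -2 + 1/(1 + h) (L(h) = -2 + 1/(h + 1) = -2 + 1/(1 + h))
(L(6)*(-113))*(-59) = (((-1 - 2*6)/(1 + 6))*(-113))*(-59) = (((-1 - 12)/7)*(-113))*(-59) = (((⅐)*(-13))*(-113))*(-59) = -13/7*(-113)*(-59) = (1469/7)*(-59) = -86671/7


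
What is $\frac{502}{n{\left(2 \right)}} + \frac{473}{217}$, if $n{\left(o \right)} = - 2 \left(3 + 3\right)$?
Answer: $- \frac{51629}{1302} \approx -39.654$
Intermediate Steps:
$n{\left(o \right)} = -12$ ($n{\left(o \right)} = \left(-2\right) 6 = -12$)
$\frac{502}{n{\left(2 \right)}} + \frac{473}{217} = \frac{502}{-12} + \frac{473}{217} = 502 \left(- \frac{1}{12}\right) + 473 \cdot \frac{1}{217} = - \frac{251}{6} + \frac{473}{217} = - \frac{51629}{1302}$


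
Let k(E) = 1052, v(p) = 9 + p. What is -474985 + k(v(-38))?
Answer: -473933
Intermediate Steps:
-474985 + k(v(-38)) = -474985 + 1052 = -473933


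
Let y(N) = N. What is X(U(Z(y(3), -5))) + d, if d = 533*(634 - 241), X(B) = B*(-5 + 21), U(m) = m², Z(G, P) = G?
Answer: 209613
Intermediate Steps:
X(B) = 16*B (X(B) = B*16 = 16*B)
d = 209469 (d = 533*393 = 209469)
X(U(Z(y(3), -5))) + d = 16*3² + 209469 = 16*9 + 209469 = 144 + 209469 = 209613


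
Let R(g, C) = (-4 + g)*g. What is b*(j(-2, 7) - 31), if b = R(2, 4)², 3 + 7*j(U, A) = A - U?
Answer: -3376/7 ≈ -482.29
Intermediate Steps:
j(U, A) = -3/7 - U/7 + A/7 (j(U, A) = -3/7 + (A - U)/7 = -3/7 + (-U/7 + A/7) = -3/7 - U/7 + A/7)
R(g, C) = g*(-4 + g)
b = 16 (b = (2*(-4 + 2))² = (2*(-2))² = (-4)² = 16)
b*(j(-2, 7) - 31) = 16*((-3/7 - ⅐*(-2) + (⅐)*7) - 31) = 16*((-3/7 + 2/7 + 1) - 31) = 16*(6/7 - 31) = 16*(-211/7) = -3376/7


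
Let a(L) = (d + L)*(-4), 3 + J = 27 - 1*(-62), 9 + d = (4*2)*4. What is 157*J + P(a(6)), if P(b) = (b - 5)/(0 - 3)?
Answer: 40627/3 ≈ 13542.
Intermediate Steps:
d = 23 (d = -9 + (4*2)*4 = -9 + 8*4 = -9 + 32 = 23)
J = 86 (J = -3 + (27 - 1*(-62)) = -3 + (27 + 62) = -3 + 89 = 86)
a(L) = -92 - 4*L (a(L) = (23 + L)*(-4) = -92 - 4*L)
P(b) = 5/3 - b/3 (P(b) = (-5 + b)/(-3) = (-5 + b)*(-⅓) = 5/3 - b/3)
157*J + P(a(6)) = 157*86 + (5/3 - (-92 - 4*6)/3) = 13502 + (5/3 - (-92 - 24)/3) = 13502 + (5/3 - ⅓*(-116)) = 13502 + (5/3 + 116/3) = 13502 + 121/3 = 40627/3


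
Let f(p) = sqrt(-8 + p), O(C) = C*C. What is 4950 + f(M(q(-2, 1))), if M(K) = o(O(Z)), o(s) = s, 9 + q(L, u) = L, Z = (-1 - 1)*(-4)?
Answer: 4950 + 2*sqrt(14) ≈ 4957.5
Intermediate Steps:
Z = 8 (Z = -2*(-4) = 8)
q(L, u) = -9 + L
O(C) = C**2
M(K) = 64 (M(K) = 8**2 = 64)
4950 + f(M(q(-2, 1))) = 4950 + sqrt(-8 + 64) = 4950 + sqrt(56) = 4950 + 2*sqrt(14)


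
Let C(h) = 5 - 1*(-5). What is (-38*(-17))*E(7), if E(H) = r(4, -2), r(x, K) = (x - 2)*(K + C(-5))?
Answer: 10336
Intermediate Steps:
C(h) = 10 (C(h) = 5 + 5 = 10)
r(x, K) = (-2 + x)*(10 + K) (r(x, K) = (x - 2)*(K + 10) = (-2 + x)*(10 + K))
E(H) = 16 (E(H) = -20 - 2*(-2) + 10*4 - 2*4 = -20 + 4 + 40 - 8 = 16)
(-38*(-17))*E(7) = -38*(-17)*16 = 646*16 = 10336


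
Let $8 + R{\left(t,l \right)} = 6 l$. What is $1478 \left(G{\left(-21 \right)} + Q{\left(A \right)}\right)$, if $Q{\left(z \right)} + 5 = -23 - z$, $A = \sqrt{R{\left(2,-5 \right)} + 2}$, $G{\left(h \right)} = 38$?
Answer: $14780 - 8868 i \approx 14780.0 - 8868.0 i$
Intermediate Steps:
$R{\left(t,l \right)} = -8 + 6 l$
$A = 6 i$ ($A = \sqrt{\left(-8 + 6 \left(-5\right)\right) + 2} = \sqrt{\left(-8 - 30\right) + 2} = \sqrt{-38 + 2} = \sqrt{-36} = 6 i \approx 6.0 i$)
$Q{\left(z \right)} = -28 - z$ ($Q{\left(z \right)} = -5 - \left(23 + z\right) = -28 - z$)
$1478 \left(G{\left(-21 \right)} + Q{\left(A \right)}\right) = 1478 \left(38 - \left(28 + 6 i\right)\right) = 1478 \left(10 - 6 i\right) = 14780 - 8868 i$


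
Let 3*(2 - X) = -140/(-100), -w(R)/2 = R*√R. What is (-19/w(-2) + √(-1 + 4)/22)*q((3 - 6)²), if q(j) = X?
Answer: 23*√3/330 + 437*I*√2/120 ≈ 0.12072 + 5.1501*I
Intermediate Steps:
w(R) = -2*R^(3/2) (w(R) = -2*R*√R = -2*R^(3/2))
X = 23/15 (X = 2 - (-140)/(3*(-100)) = 2 - (-140)*(-1)/(3*100) = 2 - ⅓*7/5 = 2 - 7/15 = 23/15 ≈ 1.5333)
q(j) = 23/15
(-19/w(-2) + √(-1 + 4)/22)*q((3 - 6)²) = (-19*(-I*√2/8) + √(-1 + 4)/22)*(23/15) = (-19*(-I*√2/8) + √3*(1/22))*(23/15) = (-19*(-I*√2/8) + √3/22)*(23/15) = (-(-19)*I*√2/8 + √3/22)*(23/15) = (19*I*√2/8 + √3/22)*(23/15) = (√3/22 + 19*I*√2/8)*(23/15) = 23*√3/330 + 437*I*√2/120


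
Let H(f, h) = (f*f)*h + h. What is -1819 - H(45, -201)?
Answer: 405407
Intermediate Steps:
H(f, h) = h + h*f² (H(f, h) = f²*h + h = h*f² + h = h + h*f²)
-1819 - H(45, -201) = -1819 - (-201)*(1 + 45²) = -1819 - (-201)*(1 + 2025) = -1819 - (-201)*2026 = -1819 - 1*(-407226) = -1819 + 407226 = 405407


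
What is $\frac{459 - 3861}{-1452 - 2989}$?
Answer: $\frac{3402}{4441} \approx 0.76604$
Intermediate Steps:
$\frac{459 - 3861}{-1452 - 2989} = \frac{459 - 3861}{-4441} = \left(-3402\right) \left(- \frac{1}{4441}\right) = \frac{3402}{4441}$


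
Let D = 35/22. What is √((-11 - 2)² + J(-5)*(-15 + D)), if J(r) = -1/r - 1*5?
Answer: √28237/11 ≈ 15.276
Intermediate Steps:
D = 35/22 (D = 35*(1/22) = 35/22 ≈ 1.5909)
J(r) = -5 - 1/r (J(r) = -1/r - 5 = -5 - 1/r)
√((-11 - 2)² + J(-5)*(-15 + D)) = √((-11 - 2)² + (-5 - 1/(-5))*(-15 + 35/22)) = √((-13)² + (-5 - 1*(-⅕))*(-295/22)) = √(169 + (-5 + ⅕)*(-295/22)) = √(169 - 24/5*(-295/22)) = √(169 + 708/11) = √(2567/11) = √28237/11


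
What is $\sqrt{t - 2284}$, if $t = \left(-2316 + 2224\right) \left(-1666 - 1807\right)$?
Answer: $12 \sqrt{2203} \approx 563.23$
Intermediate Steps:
$t = 319516$ ($t = \left(-92\right) \left(-3473\right) = 319516$)
$\sqrt{t - 2284} = \sqrt{319516 - 2284} = \sqrt{317232} = 12 \sqrt{2203}$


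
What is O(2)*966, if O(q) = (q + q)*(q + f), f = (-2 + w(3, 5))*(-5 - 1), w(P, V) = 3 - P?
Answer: 54096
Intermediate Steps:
f = 12 (f = (-2 + (3 - 1*3))*(-5 - 1) = (-2 + (3 - 3))*(-6) = (-2 + 0)*(-6) = -2*(-6) = 12)
O(q) = 2*q*(12 + q) (O(q) = (q + q)*(q + 12) = (2*q)*(12 + q) = 2*q*(12 + q))
O(2)*966 = (2*2*(12 + 2))*966 = (2*2*14)*966 = 56*966 = 54096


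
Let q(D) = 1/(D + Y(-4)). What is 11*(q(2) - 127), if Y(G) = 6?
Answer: -11165/8 ≈ -1395.6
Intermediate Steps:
q(D) = 1/(6 + D) (q(D) = 1/(D + 6) = 1/(6 + D))
11*(q(2) - 127) = 11*(1/(6 + 2) - 127) = 11*(1/8 - 127) = 11*(⅛ - 127) = 11*(-1015/8) = -11165/8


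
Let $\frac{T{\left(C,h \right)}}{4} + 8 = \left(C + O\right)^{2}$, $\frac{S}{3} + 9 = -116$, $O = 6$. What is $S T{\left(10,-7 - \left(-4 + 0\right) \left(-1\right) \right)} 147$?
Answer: $-54684000$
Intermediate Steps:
$S = -375$ ($S = -27 + 3 \left(-116\right) = -27 - 348 = -375$)
$T{\left(C,h \right)} = -32 + 4 \left(6 + C\right)^{2}$ ($T{\left(C,h \right)} = -32 + 4 \left(C + 6\right)^{2} = -32 + 4 \left(6 + C\right)^{2}$)
$S T{\left(10,-7 - \left(-4 + 0\right) \left(-1\right) \right)} 147 = - 375 \left(-32 + 4 \left(6 + 10\right)^{2}\right) 147 = - 375 \left(-32 + 4 \cdot 16^{2}\right) 147 = - 375 \left(-32 + 4 \cdot 256\right) 147 = - 375 \left(-32 + 1024\right) 147 = \left(-375\right) 992 \cdot 147 = \left(-372000\right) 147 = -54684000$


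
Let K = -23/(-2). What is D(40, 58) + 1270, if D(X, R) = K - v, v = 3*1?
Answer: 2557/2 ≈ 1278.5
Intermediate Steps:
K = 23/2 (K = -23*(-½) = 23/2 ≈ 11.500)
v = 3
D(X, R) = 17/2 (D(X, R) = 23/2 - 1*3 = 23/2 - 3 = 17/2)
D(40, 58) + 1270 = 17/2 + 1270 = 2557/2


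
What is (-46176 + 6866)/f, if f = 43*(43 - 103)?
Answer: 3931/258 ≈ 15.236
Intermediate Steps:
f = -2580 (f = 43*(-60) = -2580)
(-46176 + 6866)/f = (-46176 + 6866)/(-2580) = -39310*(-1/2580) = 3931/258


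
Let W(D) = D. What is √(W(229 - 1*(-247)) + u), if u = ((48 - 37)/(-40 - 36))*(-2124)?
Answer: √282815/19 ≈ 27.990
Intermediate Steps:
u = 5841/19 (u = (11/(-76))*(-2124) = (11*(-1/76))*(-2124) = -11/76*(-2124) = 5841/19 ≈ 307.42)
√(W(229 - 1*(-247)) + u) = √((229 - 1*(-247)) + 5841/19) = √((229 + 247) + 5841/19) = √(476 + 5841/19) = √(14885/19) = √282815/19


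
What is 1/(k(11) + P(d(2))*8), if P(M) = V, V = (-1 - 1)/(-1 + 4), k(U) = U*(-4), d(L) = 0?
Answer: -3/148 ≈ -0.020270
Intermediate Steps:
k(U) = -4*U
V = -2/3 ≈ -0.66667
P(M) = -2/3
1/(k(11) + P(d(2))*8) = 1/(-4*11 - 2/3*8) = 1/(-44 - 16/3) = 1/(-148/3) = -3/148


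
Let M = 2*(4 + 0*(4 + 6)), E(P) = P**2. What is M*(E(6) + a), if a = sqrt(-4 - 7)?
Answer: 288 + 8*I*sqrt(11) ≈ 288.0 + 26.533*I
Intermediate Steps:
a = I*sqrt(11) (a = sqrt(-11) = I*sqrt(11) ≈ 3.3166*I)
M = 8 (M = 2*(4 + 0*10) = 2*(4 + 0) = 2*4 = 8)
M*(E(6) + a) = 8*(6**2 + I*sqrt(11)) = 8*(36 + I*sqrt(11)) = 288 + 8*I*sqrt(11)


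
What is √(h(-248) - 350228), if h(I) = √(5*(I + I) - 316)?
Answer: √(-350228 + 2*I*√699) ≈ 0.045 + 591.8*I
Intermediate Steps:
h(I) = √(-316 + 10*I) (h(I) = √(5*(2*I) - 316) = √(10*I - 316) = √(-316 + 10*I))
√(h(-248) - 350228) = √(√(-316 + 10*(-248)) - 350228) = √(√(-316 - 2480) - 350228) = √(√(-2796) - 350228) = √(2*I*√699 - 350228) = √(-350228 + 2*I*√699)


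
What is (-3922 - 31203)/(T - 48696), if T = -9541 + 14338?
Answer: 35125/43899 ≈ 0.80013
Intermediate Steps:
T = 4797
(-3922 - 31203)/(T - 48696) = (-3922 - 31203)/(4797 - 48696) = -35125/(-43899) = -35125*(-1/43899) = 35125/43899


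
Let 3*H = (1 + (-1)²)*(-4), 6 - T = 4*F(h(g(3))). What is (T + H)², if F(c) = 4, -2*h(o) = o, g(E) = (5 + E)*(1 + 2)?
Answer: 1444/9 ≈ 160.44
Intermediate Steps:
g(E) = 15 + 3*E (g(E) = (5 + E)*3 = 15 + 3*E)
h(o) = -o/2
T = -10 (T = 6 - 4*4 = 6 - 1*16 = 6 - 16 = -10)
H = -8/3 (H = ((1 + (-1)²)*(-4))/3 = ((1 + 1)*(-4))/3 = (2*(-4))/3 = (⅓)*(-8) = -8/3 ≈ -2.6667)
(T + H)² = (-10 - 8/3)² = (-38/3)² = 1444/9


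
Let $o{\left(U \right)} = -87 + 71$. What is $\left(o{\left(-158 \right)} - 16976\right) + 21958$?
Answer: $4966$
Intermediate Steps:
$o{\left(U \right)} = -16$
$\left(o{\left(-158 \right)} - 16976\right) + 21958 = \left(-16 - 16976\right) + 21958 = -16992 + 21958 = 4966$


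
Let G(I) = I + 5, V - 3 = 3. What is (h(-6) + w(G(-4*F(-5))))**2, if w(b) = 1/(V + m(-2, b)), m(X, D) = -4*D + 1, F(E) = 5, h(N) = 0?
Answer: 1/4489 ≈ 0.00022277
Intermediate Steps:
m(X, D) = 1 - 4*D
V = 6 (V = 3 + 3 = 6)
G(I) = 5 + I
w(b) = 1/(7 - 4*b) (w(b) = 1/(6 + (1 - 4*b)) = 1/(7 - 4*b))
(h(-6) + w(G(-4*F(-5))))**2 = (0 - 1/(-7 + 4*(5 - 4*5)))**2 = (0 - 1/(-7 + 4*(5 - 20)))**2 = (0 - 1/(-7 + 4*(-15)))**2 = (0 - 1/(-7 - 60))**2 = (0 - 1/(-67))**2 = (0 - 1*(-1/67))**2 = (0 + 1/67)**2 = (1/67)**2 = 1/4489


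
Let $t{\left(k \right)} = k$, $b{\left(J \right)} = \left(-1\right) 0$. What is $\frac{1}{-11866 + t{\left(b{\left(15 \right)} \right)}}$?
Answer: $- \frac{1}{11866} \approx -8.4274 \cdot 10^{-5}$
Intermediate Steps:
$b{\left(J \right)} = 0$
$\frac{1}{-11866 + t{\left(b{\left(15 \right)} \right)}} = \frac{1}{-11866 + 0} = \frac{1}{-11866} = - \frac{1}{11866}$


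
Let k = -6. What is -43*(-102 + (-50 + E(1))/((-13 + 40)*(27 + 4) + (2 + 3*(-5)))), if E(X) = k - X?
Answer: 3616515/824 ≈ 4389.0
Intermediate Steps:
E(X) = -6 - X
-43*(-102 + (-50 + E(1))/((-13 + 40)*(27 + 4) + (2 + 3*(-5)))) = -43*(-102 + (-50 + (-6 - 1*1))/((-13 + 40)*(27 + 4) + (2 + 3*(-5)))) = -43*(-102 + (-50 + (-6 - 1))/(27*31 + (2 - 15))) = -43*(-102 + (-50 - 7)/(837 - 13)) = -43*(-102 - 57/824) = -43*(-84105/824) = 3616515/824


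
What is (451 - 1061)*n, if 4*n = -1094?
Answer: 166835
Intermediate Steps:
n = -547/2 (n = (1/4)*(-1094) = -547/2 ≈ -273.50)
(451 - 1061)*n = (451 - 1061)*(-547/2) = -610*(-547/2) = 166835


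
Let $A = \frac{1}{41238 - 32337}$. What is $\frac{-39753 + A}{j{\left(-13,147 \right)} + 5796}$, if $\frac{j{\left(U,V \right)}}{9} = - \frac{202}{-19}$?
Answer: $- \frac{3361493794}{498197871} \approx -6.7473$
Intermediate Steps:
$j{\left(U,V \right)} = \frac{1818}{19}$ ($j{\left(U,V \right)} = 9 \left(- \frac{202}{-19}\right) = 9 \left(\left(-202\right) \left(- \frac{1}{19}\right)\right) = 9 \cdot \frac{202}{19} = \frac{1818}{19}$)
$A = \frac{1}{8901} \approx 0.00011235$
$\frac{-39753 + A}{j{\left(-13,147 \right)} + 5796} = \frac{-39753 + \frac{1}{8901}}{\frac{1818}{19} + 5796} = - \frac{353841452}{8901 \cdot \frac{111942}{19}} = \left(- \frac{353841452}{8901}\right) \frac{19}{111942} = - \frac{3361493794}{498197871}$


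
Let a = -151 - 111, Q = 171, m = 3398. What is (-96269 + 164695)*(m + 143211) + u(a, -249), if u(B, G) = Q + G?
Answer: 10031867356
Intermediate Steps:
a = -262
u(B, G) = 171 + G
(-96269 + 164695)*(m + 143211) + u(a, -249) = (-96269 + 164695)*(3398 + 143211) + (171 - 249) = 68426*146609 - 78 = 10031867434 - 78 = 10031867356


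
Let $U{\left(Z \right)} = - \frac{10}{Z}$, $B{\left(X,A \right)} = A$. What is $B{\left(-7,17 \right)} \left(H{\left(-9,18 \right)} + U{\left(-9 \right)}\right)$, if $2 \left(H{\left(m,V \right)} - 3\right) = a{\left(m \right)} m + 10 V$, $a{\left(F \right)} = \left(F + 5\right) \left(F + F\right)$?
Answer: $- \frac{35173}{9} \approx -3908.1$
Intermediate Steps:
$a{\left(F \right)} = 2 F \left(5 + F\right)$ ($a{\left(F \right)} = \left(5 + F\right) 2 F = 2 F \left(5 + F\right)$)
$H{\left(m,V \right)} = 3 + 5 V + m^{2} \left(5 + m\right)$ ($H{\left(m,V \right)} = 3 + \frac{2 m \left(5 + m\right) m + 10 V}{2} = 3 + \frac{2 m^{2} \left(5 + m\right) + 10 V}{2} = 3 + \frac{10 V + 2 m^{2} \left(5 + m\right)}{2} = 3 + \left(5 V + m^{2} \left(5 + m\right)\right) = 3 + 5 V + m^{2} \left(5 + m\right)$)
$B{\left(-7,17 \right)} \left(H{\left(-9,18 \right)} + U{\left(-9 \right)}\right) = 17 \left(\left(3 + 5 \cdot 18 + \left(-9\right)^{2} \left(5 - 9\right)\right) - \frac{10}{-9}\right) = 17 \left(\left(3 + 90 + 81 \left(-4\right)\right) - - \frac{10}{9}\right) = 17 \left(\left(3 + 90 - 324\right) + \frac{10}{9}\right) = 17 \left(-231 + \frac{10}{9}\right) = 17 \left(- \frac{2069}{9}\right) = - \frac{35173}{9}$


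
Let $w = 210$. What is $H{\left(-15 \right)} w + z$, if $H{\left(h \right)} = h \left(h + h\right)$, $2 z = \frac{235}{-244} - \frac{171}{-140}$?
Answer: $\frac{807031103}{8540} \approx 94500.0$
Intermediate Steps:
$z = \frac{1103}{8540}$ ($z = \frac{\frac{235}{-244} - \frac{171}{-140}}{2} = \frac{235 \left(- \frac{1}{244}\right) - - \frac{171}{140}}{2} = \frac{- \frac{235}{244} + \frac{171}{140}}{2} = \frac{1}{2} \cdot \frac{1103}{4270} = \frac{1103}{8540} \approx 0.12916$)
$H{\left(h \right)} = 2 h^{2}$ ($H{\left(h \right)} = h 2 h = 2 h^{2}$)
$H{\left(-15 \right)} w + z = 2 \left(-15\right)^{2} \cdot 210 + \frac{1103}{8540} = 2 \cdot 225 \cdot 210 + \frac{1103}{8540} = 450 \cdot 210 + \frac{1103}{8540} = 94500 + \frac{1103}{8540} = \frac{807031103}{8540}$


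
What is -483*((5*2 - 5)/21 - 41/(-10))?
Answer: -20953/10 ≈ -2095.3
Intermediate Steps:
-483*((5*2 - 5)/21 - 41/(-10)) = -483*((10 - 5)*(1/21) - 41*(-1/10)) = -483*(5*(1/21) + 41/10) = -483*(5/21 + 41/10) = -483*911/210 = -20953/10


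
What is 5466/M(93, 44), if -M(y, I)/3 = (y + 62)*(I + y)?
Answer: -1822/21235 ≈ -0.085802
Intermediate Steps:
M(y, I) = -3*(62 + y)*(I + y) (M(y, I) = -3*(y + 62)*(I + y) = -3*(62 + y)*(I + y))
5466/M(93, 44) = 5466/(-186*44 - 186*93 - 3*93² - 3*44*93) = 5466/(-8184 - 17298 - 3*8649 - 12276) = 5466/(-8184 - 17298 - 25947 - 12276) = 5466/(-63705) = 5466*(-1/63705) = -1822/21235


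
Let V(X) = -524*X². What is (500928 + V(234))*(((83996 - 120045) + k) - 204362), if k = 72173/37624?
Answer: 31874226724657482/4703 ≈ 6.7774e+12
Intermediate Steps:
k = 72173/37624 (k = 72173*(1/37624) = 72173/37624 ≈ 1.9183)
(500928 + V(234))*(((83996 - 120045) + k) - 204362) = (500928 - 524*234²)*(((83996 - 120045) + 72173/37624) - 204362) = (500928 - 524*54756)*((-36049 + 72173/37624) - 204362) = (500928 - 28692144)*(-1356235403/37624 - 204362) = -28191216*(-9045151291/37624) = 31874226724657482/4703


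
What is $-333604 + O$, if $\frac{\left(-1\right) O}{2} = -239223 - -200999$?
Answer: $-257156$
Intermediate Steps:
$O = 76448$ ($O = - 2 \left(-239223 - -200999\right) = - 2 \left(-239223 + 200999\right) = \left(-2\right) \left(-38224\right) = 76448$)
$-333604 + O = -333604 + 76448 = -257156$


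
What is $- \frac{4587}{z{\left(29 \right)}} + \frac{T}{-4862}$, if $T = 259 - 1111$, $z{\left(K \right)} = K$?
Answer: $- \frac{11138643}{70499} \approx -158.0$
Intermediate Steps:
$T = -852$
$- \frac{4587}{z{\left(29 \right)}} + \frac{T}{-4862} = - \frac{4587}{29} - \frac{852}{-4862} = \left(-4587\right) \frac{1}{29} - - \frac{426}{2431} = - \frac{4587}{29} + \frac{426}{2431} = - \frac{11138643}{70499}$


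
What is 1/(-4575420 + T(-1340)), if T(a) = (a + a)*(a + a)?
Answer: 1/2606980 ≈ 3.8359e-7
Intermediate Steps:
T(a) = 4*a² (T(a) = (2*a)*(2*a) = 4*a²)
1/(-4575420 + T(-1340)) = 1/(-4575420 + 4*(-1340)²) = 1/(-4575420 + 4*1795600) = 1/(-4575420 + 7182400) = 1/2606980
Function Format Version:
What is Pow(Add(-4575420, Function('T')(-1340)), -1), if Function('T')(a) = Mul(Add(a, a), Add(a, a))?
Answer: Rational(1, 2606980) ≈ 3.8359e-7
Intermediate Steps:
Function('T')(a) = Mul(4, Pow(a, 2)) (Function('T')(a) = Mul(Mul(2, a), Mul(2, a)) = Mul(4, Pow(a, 2)))
Pow(Add(-4575420, Function('T')(-1340)), -1) = Pow(Add(-4575420, Mul(4, Pow(-1340, 2))), -1) = Pow(Add(-4575420, Mul(4, 1795600)), -1) = Pow(Add(-4575420, 7182400), -1) = Pow(2606980, -1) = Rational(1, 2606980)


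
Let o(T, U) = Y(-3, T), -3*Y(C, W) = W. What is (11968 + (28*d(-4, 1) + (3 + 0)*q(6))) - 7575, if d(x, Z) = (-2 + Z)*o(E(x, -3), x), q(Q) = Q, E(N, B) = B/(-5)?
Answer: 22083/5 ≈ 4416.6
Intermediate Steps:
E(N, B) = -B/5 (E(N, B) = B*(-⅕) = -B/5)
Y(C, W) = -W/3
o(T, U) = -T/3
d(x, Z) = ⅖ - Z/5 (d(x, Z) = (-2 + Z)*(-(-1)*(-3)/15) = (-2 + Z)*(-⅓*⅗) = (-2 + Z)*(-⅕) = ⅖ - Z/5)
(11968 + (28*d(-4, 1) + (3 + 0)*q(6))) - 7575 = (11968 + (28*(⅖ - ⅕*1) + (3 + 0)*6)) - 7575 = (11968 + (28*(⅖ - ⅕) + 3*6)) - 7575 = (11968 + (28*(⅕) + 18)) - 7575 = (11968 + (28/5 + 18)) - 7575 = (11968 + 118/5) - 7575 = 59958/5 - 7575 = 22083/5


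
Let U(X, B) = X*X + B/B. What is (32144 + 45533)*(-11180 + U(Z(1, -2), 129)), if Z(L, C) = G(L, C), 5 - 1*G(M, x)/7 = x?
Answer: -681848706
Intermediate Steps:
G(M, x) = 35 - 7*x
Z(L, C) = 35 - 7*C
U(X, B) = 1 + X² (U(X, B) = X² + 1 = 1 + X²)
(32144 + 45533)*(-11180 + U(Z(1, -2), 129)) = (32144 + 45533)*(-11180 + (1 + (35 - 7*(-2))²)) = 77677*(-11180 + (1 + (35 + 14)²)) = 77677*(-11180 + (1 + 49²)) = 77677*(-11180 + (1 + 2401)) = 77677*(-11180 + 2402) = 77677*(-8778) = -681848706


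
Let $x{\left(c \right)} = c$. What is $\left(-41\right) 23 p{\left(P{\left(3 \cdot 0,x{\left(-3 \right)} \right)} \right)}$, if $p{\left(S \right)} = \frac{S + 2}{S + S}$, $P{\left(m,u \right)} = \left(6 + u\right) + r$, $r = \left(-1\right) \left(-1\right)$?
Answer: $- \frac{2829}{4} \approx -707.25$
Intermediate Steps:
$r = 1$
$P{\left(m,u \right)} = 7 + u$ ($P{\left(m,u \right)} = \left(6 + u\right) + 1 = 7 + u$)
$p{\left(S \right)} = \frac{2 + S}{2 S}$
$\left(-41\right) 23 p{\left(P{\left(3 \cdot 0,x{\left(-3 \right)} \right)} \right)} = \left(-41\right) 23 \frac{2 + \left(7 - 3\right)}{2 \left(7 - 3\right)} = - 943 \frac{2 + 4}{2 \cdot 4} = - 943 \cdot \frac{1}{2} \cdot \frac{1}{4} \cdot 6 = \left(-943\right) \frac{3}{4} = - \frac{2829}{4}$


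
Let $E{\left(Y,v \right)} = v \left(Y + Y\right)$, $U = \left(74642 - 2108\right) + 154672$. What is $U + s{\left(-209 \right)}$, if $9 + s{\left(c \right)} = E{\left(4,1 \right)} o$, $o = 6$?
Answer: $227245$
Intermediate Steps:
$U = 227206$ ($U = 72534 + 154672 = 227206$)
$E{\left(Y,v \right)} = 2 Y v$ ($E{\left(Y,v \right)} = v 2 Y = 2 Y v$)
$s{\left(c \right)} = 39$ ($s{\left(c \right)} = -9 + 2 \cdot 4 \cdot 1 \cdot 6 = -9 + 8 \cdot 6 = -9 + 48 = 39$)
$U + s{\left(-209 \right)} = 227206 + 39 = 227245$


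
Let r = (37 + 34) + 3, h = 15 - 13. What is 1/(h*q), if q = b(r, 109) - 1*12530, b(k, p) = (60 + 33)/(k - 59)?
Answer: -5/125238 ≈ -3.9924e-5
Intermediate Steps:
h = 2
r = 74 (r = 71 + 3 = 74)
b(k, p) = 93/(-59 + k)
q = -62619/5 (q = 93/(-59 + 74) - 1*12530 = 93/15 - 12530 = 93*(1/15) - 12530 = 31/5 - 12530 = -62619/5 ≈ -12524.)
1/(h*q) = 1/(2*(-62619/5)) = 1/(-125238/5) = -5/125238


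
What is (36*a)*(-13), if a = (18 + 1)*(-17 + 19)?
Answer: -17784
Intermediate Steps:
a = 38 (a = 19*2 = 38)
(36*a)*(-13) = (36*38)*(-13) = 1368*(-13) = -17784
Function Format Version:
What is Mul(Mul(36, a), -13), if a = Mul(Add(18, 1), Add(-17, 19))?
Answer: -17784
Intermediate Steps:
a = 38 (a = Mul(19, 2) = 38)
Mul(Mul(36, a), -13) = Mul(Mul(36, 38), -13) = Mul(1368, -13) = -17784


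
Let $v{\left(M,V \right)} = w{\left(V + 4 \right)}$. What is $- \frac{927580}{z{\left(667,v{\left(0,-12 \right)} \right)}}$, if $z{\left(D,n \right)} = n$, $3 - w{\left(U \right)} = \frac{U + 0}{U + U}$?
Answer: $-371032$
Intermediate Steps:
$w{\left(U \right)} = \frac{5}{2}$ ($w{\left(U \right)} = 3 - \frac{U + 0}{U + U} = 3 - \frac{U}{2 U} = 3 - U \frac{1}{2 U} = 3 - \frac{1}{2} = \frac{5}{2}$)
$v{\left(M,V \right)} = \frac{5}{2}$
$- \frac{927580}{z{\left(667,v{\left(0,-12 \right)} \right)}} = - \frac{927580}{\frac{5}{2}} = \left(-927580\right) \frac{2}{5} = -371032$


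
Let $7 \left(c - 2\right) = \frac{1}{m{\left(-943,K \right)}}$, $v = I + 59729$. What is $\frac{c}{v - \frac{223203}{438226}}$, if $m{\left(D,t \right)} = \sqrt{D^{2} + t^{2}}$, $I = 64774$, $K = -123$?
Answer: $\frac{876452}{54560228475} + \frac{219113 \sqrt{538}}{4212213318955425} \approx 1.6065 \cdot 10^{-5}$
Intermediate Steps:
$v = 124503$ ($v = 64774 + 59729 = 124503$)
$c = 2 + \frac{\sqrt{538}}{154406}$ ($c = 2 + \frac{1}{7 \sqrt{\left(-943\right)^{2} + \left(-123\right)^{2}}} = 2 + \frac{1}{7 \sqrt{889249 + 15129}} = 2 + \frac{1}{7 \sqrt{904378}} = 2 + \frac{1}{7 \cdot 41 \sqrt{538}} = 2 + \frac{\frac{1}{22058} \sqrt{538}}{7} = 2 + \frac{\sqrt{538}}{154406} \approx 2.0001$)
$\frac{c}{v - \frac{223203}{438226}} = \frac{2 + \frac{\sqrt{538}}{154406}}{124503 - \frac{223203}{438226}} = \frac{2 + \frac{\sqrt{538}}{154406}}{\frac{54560228475}{438226}} = \left(2 + \frac{\sqrt{538}}{154406}\right) \frac{438226}{54560228475} = \frac{876452}{54560228475} + \frac{219113 \sqrt{538}}{4212213318955425}$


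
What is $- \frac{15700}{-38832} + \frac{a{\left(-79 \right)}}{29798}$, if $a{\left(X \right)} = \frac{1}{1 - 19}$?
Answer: $\frac{43858729}{108479619} \approx 0.4043$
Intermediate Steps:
$a{\left(X \right)} = - \frac{1}{18}$ ($a{\left(X \right)} = \frac{1}{-18} = - \frac{1}{18}$)
$- \frac{15700}{-38832} + \frac{a{\left(-79 \right)}}{29798} = - \frac{15700}{-38832} - \frac{1}{18 \cdot 29798} = \left(-15700\right) \left(- \frac{1}{38832}\right) - \frac{1}{536364} = \frac{3925}{9708} - \frac{1}{536364} = \frac{43858729}{108479619}$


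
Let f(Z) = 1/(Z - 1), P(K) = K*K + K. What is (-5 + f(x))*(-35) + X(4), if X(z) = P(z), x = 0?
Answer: 230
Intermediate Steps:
P(K) = K + K**2 (P(K) = K**2 + K = K + K**2)
X(z) = z*(1 + z)
f(Z) = 1/(-1 + Z)
(-5 + f(x))*(-35) + X(4) = (-5 + 1/(-1 + 0))*(-35) + 4*(1 + 4) = (-5 + 1/(-1))*(-35) + 4*5 = (-5 - 1)*(-35) + 20 = -6*(-35) + 20 = 210 + 20 = 230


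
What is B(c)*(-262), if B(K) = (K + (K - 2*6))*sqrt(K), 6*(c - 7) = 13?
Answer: -2489*sqrt(330)/9 ≈ -5023.9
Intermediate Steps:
c = 55/6 (c = 7 + (1/6)*13 = 7 + 13/6 = 55/6 ≈ 9.1667)
B(K) = sqrt(K)*(-12 + 2*K) (B(K) = (K + (K - 12))*sqrt(K) = (K + (-12 + K))*sqrt(K) = (-12 + 2*K)*sqrt(K) = sqrt(K)*(-12 + 2*K))
B(c)*(-262) = (2*sqrt(55/6)*(-6 + 55/6))*(-262) = (2*(sqrt(330)/6)*(19/6))*(-262) = (19*sqrt(330)/18)*(-262) = -2489*sqrt(330)/9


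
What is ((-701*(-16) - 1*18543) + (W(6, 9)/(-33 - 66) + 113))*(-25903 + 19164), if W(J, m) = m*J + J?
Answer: 1604434598/33 ≈ 4.8619e+7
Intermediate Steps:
W(J, m) = J + J*m (W(J, m) = J*m + J = J + J*m)
((-701*(-16) - 1*18543) + (W(6, 9)/(-33 - 66) + 113))*(-25903 + 19164) = ((-701*(-16) - 1*18543) + ((6*(1 + 9))/(-33 - 66) + 113))*(-25903 + 19164) = ((11216 - 18543) + ((6*10)/(-99) + 113))*(-6739) = (-7327 + (-1/99*60 + 113))*(-6739) = (-7327 + (-20/33 + 113))*(-6739) = (-7327 + 3709/33)*(-6739) = -238082/33*(-6739) = 1604434598/33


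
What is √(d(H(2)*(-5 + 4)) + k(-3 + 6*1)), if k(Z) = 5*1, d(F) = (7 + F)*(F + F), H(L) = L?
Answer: I*√15 ≈ 3.873*I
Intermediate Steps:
d(F) = 2*F*(7 + F) (d(F) = (7 + F)*(2*F) = 2*F*(7 + F))
k(Z) = 5
√(d(H(2)*(-5 + 4)) + k(-3 + 6*1)) = √(2*(2*(-5 + 4))*(7 + 2*(-5 + 4)) + 5) = √(2*(2*(-1))*(7 + 2*(-1)) + 5) = √(2*(-2)*(7 - 2) + 5) = √(2*(-2)*5 + 5) = √(-20 + 5) = √(-15) = I*√15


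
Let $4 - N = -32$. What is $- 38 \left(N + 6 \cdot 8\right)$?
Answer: $-3192$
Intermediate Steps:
$N = 36$ ($N = 4 - -32 = 4 + 32 = 36$)
$- 38 \left(N + 6 \cdot 8\right) = - 38 \left(36 + 6 \cdot 8\right) = - 38 \left(36 + 48\right) = \left(-38\right) 84 = -3192$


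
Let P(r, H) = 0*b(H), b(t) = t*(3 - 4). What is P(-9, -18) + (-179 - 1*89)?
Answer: -268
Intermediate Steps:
b(t) = -t (b(t) = t*(-1) = -t)
P(r, H) = 0 (P(r, H) = 0*(-H) = 0)
P(-9, -18) + (-179 - 1*89) = 0 + (-179 - 1*89) = 0 + (-179 - 89) = 0 - 268 = -268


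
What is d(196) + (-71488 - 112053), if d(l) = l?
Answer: -183345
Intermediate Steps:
d(196) + (-71488 - 112053) = 196 + (-71488 - 112053) = 196 - 183541 = -183345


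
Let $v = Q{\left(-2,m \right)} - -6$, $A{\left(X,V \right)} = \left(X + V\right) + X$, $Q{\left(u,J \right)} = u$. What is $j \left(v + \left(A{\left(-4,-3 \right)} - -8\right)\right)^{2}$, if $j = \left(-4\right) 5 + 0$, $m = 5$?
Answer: $-20$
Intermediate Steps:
$A{\left(X,V \right)} = V + 2 X$ ($A{\left(X,V \right)} = \left(V + X\right) + X = V + 2 X$)
$j = -20$ ($j = -20 + 0 = -20$)
$v = 4$ ($v = -2 - -6 = -2 + 6 = 4$)
$j \left(v + \left(A{\left(-4,-3 \right)} - -8\right)\right)^{2} = - 20 \left(4 + \left(\left(-3 + 2 \left(-4\right)\right) - -8\right)\right)^{2} = - 20 \left(4 + \left(\left(-3 - 8\right) + 8\right)\right)^{2} = - 20 \left(4 + \left(-11 + 8\right)\right)^{2} = - 20 \left(4 - 3\right)^{2} = - 20 \cdot 1^{2} = \left(-20\right) 1 = -20$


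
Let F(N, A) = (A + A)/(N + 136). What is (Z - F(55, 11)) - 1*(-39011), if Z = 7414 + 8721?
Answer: 10532864/191 ≈ 55146.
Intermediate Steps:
Z = 16135
F(N, A) = 2*A/(136 + N) (F(N, A) = (2*A)/(136 + N) = 2*A/(136 + N))
(Z - F(55, 11)) - 1*(-39011) = (16135 - 2*11/(136 + 55)) - 1*(-39011) = (16135 - 2*11/191) + 39011 = (16135 - 1*22/191) + 39011 = (16135 - 22/191) + 39011 = 3081763/191 + 39011 = 10532864/191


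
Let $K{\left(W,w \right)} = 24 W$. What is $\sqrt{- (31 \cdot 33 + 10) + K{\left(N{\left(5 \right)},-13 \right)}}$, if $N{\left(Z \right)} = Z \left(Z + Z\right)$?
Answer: $\sqrt{167} \approx 12.923$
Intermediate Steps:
$N{\left(Z \right)} = 2 Z^{2}$ ($N{\left(Z \right)} = Z 2 Z = 2 Z^{2}$)
$\sqrt{- (31 \cdot 33 + 10) + K{\left(N{\left(5 \right)},-13 \right)}} = \sqrt{- (31 \cdot 33 + 10) + 24 \cdot 2 \cdot 5^{2}} = \sqrt{- (1023 + 10) + 24 \cdot 2 \cdot 25} = \sqrt{\left(-1\right) 1033 + 24 \cdot 50} = \sqrt{-1033 + 1200} = \sqrt{167}$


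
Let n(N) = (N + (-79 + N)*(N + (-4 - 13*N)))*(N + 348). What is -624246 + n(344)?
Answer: -758112358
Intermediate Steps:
n(N) = (348 + N)*(N + (-79 + N)*(-4 - 12*N)) (n(N) = (N + (-79 + N)*(-4 - 12*N))*(348 + N) = (348 + N)*(N + (-79 + N)*(-4 - 12*N)))
-624246 + n(344) = -624246 + (109968 - 3231*344² - 12*344³ + 329176*344) = -624246 + (109968 - 3231*118336 - 12*40707584 + 113236544) = -624246 + (109968 - 382343616 - 488491008 + 113236544) = -624246 - 757488112 = -758112358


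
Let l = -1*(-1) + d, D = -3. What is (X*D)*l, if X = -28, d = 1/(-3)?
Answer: 56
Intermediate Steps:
d = -⅓ ≈ -0.33333
l = ⅔ (l = -1*(-1) - ⅓ = 1 - ⅓ = ⅔ ≈ 0.66667)
(X*D)*l = -28*(-3)*(⅔) = 84*(⅔) = 56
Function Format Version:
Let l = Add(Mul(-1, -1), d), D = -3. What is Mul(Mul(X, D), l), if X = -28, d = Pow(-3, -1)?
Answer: 56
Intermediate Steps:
d = Rational(-1, 3) ≈ -0.33333
l = Rational(2, 3) (l = Add(Mul(-1, -1), Rational(-1, 3)) = Add(1, Rational(-1, 3)) = Rational(2, 3) ≈ 0.66667)
Mul(Mul(X, D), l) = Mul(Mul(-28, -3), Rational(2, 3)) = Mul(84, Rational(2, 3)) = 56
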